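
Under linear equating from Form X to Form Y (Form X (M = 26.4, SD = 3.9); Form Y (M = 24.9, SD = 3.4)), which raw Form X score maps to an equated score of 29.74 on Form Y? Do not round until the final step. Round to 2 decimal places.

31.95

Invert y = (SD_Y/SD_X)(x − M_X) + M_Y:
x = (SD_X/SD_Y)(y − M_Y) + M_X = (3.9/3.4)(29.74 − 24.9) + 26.4
x = 1.147059 × 4.840 + 26.4 = 31.95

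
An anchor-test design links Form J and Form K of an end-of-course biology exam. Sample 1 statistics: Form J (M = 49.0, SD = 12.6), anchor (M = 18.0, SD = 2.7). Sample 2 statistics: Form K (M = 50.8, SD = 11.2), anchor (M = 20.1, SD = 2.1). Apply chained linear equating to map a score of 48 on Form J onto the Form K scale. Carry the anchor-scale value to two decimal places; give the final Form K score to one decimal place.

Form J → anchor (Sample 1): v = (2.7/12.6)(48 − 49.0) + 18.0 = 17.79
anchor → Form K (Sample 2): y = (11.2/2.1)(17.79 − 20.1) + 50.8 = 38.5

38.5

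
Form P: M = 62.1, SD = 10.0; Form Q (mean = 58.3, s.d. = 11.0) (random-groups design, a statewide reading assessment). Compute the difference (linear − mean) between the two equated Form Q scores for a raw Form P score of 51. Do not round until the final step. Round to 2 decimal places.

Mean-equated: 51 + (58.3 − 62.1) = 47.20
Linear-equated: (11.0/10.0)(51 − 62.1) + 58.3 = 46.090
Difference = 46.090 − 47.20 = -1.11

-1.11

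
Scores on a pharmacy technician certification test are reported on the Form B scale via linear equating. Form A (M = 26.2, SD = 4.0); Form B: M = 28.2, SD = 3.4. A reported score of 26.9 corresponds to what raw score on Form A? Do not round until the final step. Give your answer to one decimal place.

24.7

Invert y = (SD_Y/SD_X)(x − M_X) + M_Y:
x = (SD_X/SD_Y)(y − M_Y) + M_X = (4.0/3.4)(26.9 − 28.2) + 26.2
x = 1.176471 × -1.300 + 26.2 = 24.7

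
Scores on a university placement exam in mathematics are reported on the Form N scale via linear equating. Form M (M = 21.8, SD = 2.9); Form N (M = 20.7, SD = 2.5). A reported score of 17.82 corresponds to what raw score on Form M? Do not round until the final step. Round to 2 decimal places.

18.46

Invert y = (SD_Y/SD_X)(x − M_X) + M_Y:
x = (SD_X/SD_Y)(y − M_Y) + M_X = (2.9/2.5)(17.82 − 20.7) + 21.8
x = 1.160000 × -2.880 + 21.8 = 18.46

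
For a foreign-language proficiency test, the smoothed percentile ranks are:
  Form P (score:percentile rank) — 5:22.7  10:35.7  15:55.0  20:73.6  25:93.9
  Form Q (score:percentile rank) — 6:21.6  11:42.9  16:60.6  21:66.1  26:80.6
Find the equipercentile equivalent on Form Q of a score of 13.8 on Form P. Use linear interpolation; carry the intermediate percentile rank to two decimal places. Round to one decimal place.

13.1

PR of 13.8 on Form P: 35.7 + (13.8 − 10)/(15 − 10) × (55.0 − 35.7) = 50.37
On Form Q, PR 50.37 falls between score 11 (PR 42.9) and 16 (PR 60.6).
Interpolate: 11 + (50.37 − 42.9)/(60.6 − 42.9) × (16 − 11) = 13.1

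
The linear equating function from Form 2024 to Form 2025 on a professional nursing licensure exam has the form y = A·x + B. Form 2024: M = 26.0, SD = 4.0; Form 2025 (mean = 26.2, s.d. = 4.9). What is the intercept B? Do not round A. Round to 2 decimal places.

-5.65

A = SD_Y / SD_X = 4.9 / 4.0 = 1.225000
B = M_Y − A·M_X = 26.2 − 1.225000 × 26.0 = -5.65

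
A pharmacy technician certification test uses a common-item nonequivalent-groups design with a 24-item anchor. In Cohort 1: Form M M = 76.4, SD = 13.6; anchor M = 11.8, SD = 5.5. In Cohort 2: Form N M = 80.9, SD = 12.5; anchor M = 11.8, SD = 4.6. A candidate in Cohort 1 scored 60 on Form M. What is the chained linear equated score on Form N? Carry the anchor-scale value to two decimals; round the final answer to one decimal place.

62.9

Form M → anchor (Cohort 1): v = (5.5/13.6)(60 − 76.4) + 11.8 = 5.17
anchor → Form N (Cohort 2): y = (12.5/4.6)(5.17 − 11.8) + 80.9 = 62.9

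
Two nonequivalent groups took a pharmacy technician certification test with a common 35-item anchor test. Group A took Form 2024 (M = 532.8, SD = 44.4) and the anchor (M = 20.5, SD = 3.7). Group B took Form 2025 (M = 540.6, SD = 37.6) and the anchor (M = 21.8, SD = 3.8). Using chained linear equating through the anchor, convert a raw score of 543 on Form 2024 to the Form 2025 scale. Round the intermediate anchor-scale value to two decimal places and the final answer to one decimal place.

Form 2024 → anchor (Group A): v = (3.7/44.4)(543 − 532.8) + 20.5 = 21.35
anchor → Form 2025 (Group B): y = (37.6/3.8)(21.35 − 21.8) + 540.6 = 536.1

536.1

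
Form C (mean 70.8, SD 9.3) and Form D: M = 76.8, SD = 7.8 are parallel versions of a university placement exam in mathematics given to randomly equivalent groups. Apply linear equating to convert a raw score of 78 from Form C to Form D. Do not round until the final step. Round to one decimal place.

Linear equating: y = (SD_Y/SD_X)(x − M_X) + M_Y
y = (7.8/9.3)(78 − 70.8) + 76.8
y = 0.838710 × 7.2 + 76.8 = 6.0387 + 76.8 = 82.8

82.8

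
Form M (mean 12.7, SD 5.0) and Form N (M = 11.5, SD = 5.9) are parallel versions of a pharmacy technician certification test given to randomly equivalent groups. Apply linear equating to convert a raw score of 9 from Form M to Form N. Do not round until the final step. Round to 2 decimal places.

7.13

Linear equating: y = (SD_Y/SD_X)(x − M_X) + M_Y
y = (5.9/5.0)(9 − 12.7) + 11.5
y = 1.180000 × -3.7 + 11.5 = -4.3660 + 11.5 = 7.13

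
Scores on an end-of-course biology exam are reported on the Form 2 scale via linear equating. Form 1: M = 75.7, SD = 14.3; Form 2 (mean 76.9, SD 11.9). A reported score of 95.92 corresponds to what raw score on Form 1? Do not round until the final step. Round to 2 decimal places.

98.56

Invert y = (SD_Y/SD_X)(x − M_X) + M_Y:
x = (SD_X/SD_Y)(y − M_Y) + M_X = (14.3/11.9)(95.92 − 76.9) + 75.7
x = 1.201681 × 19.020 + 75.7 = 98.56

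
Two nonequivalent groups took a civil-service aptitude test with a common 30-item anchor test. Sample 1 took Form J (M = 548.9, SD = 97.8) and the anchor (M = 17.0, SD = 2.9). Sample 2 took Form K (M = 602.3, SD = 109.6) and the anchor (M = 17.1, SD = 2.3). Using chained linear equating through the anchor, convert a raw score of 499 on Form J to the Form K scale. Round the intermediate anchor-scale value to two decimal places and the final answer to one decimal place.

527.0

Form J → anchor (Sample 1): v = (2.9/97.8)(499 − 548.9) + 17.0 = 15.52
anchor → Form K (Sample 2): y = (109.6/2.3)(15.52 − 17.1) + 602.3 = 527.0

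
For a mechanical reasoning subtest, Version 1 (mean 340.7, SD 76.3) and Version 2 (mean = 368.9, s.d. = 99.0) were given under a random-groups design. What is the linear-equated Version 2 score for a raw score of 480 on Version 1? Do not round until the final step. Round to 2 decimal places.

Linear equating: y = (SD_Y/SD_X)(x − M_X) + M_Y
y = (99.0/76.3)(480 − 340.7) + 368.9
y = 1.297510 × 139.3 + 368.9 = 180.7431 + 368.9 = 549.64

549.64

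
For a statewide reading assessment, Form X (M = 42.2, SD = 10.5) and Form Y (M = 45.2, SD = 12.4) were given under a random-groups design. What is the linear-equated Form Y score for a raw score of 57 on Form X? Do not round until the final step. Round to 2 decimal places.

Linear equating: y = (SD_Y/SD_X)(x − M_X) + M_Y
y = (12.4/10.5)(57 − 42.2) + 45.2
y = 1.180952 × 14.8 + 45.2 = 17.4781 + 45.2 = 62.68

62.68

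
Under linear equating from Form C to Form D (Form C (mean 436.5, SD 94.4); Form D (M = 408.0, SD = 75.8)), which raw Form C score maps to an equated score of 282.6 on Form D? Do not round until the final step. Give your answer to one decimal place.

Invert y = (SD_Y/SD_X)(x − M_X) + M_Y:
x = (SD_X/SD_Y)(y − M_Y) + M_X = (94.4/75.8)(282.6 − 408.0) + 436.5
x = 1.245383 × -125.400 + 436.5 = 280.3

280.3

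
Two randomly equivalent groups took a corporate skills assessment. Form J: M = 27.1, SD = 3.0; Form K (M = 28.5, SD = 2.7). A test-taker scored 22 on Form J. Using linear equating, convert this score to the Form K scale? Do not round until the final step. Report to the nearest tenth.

Linear equating: y = (SD_Y/SD_X)(x − M_X) + M_Y
y = (2.7/3.0)(22 − 27.1) + 28.5
y = 0.900000 × -5.1 + 28.5 = -4.5900 + 28.5 = 23.9

23.9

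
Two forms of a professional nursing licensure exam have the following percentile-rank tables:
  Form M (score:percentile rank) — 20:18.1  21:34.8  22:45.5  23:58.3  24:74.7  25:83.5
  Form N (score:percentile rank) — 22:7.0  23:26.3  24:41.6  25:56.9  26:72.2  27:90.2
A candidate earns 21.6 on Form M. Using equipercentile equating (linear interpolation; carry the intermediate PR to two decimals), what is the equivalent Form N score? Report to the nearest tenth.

24.0

PR of 21.6 on Form M: 34.8 + (21.6 − 21)/(22 − 21) × (45.5 − 34.8) = 41.22
On Form N, PR 41.22 falls between score 23 (PR 26.3) and 24 (PR 41.6).
Interpolate: 23 + (41.22 − 26.3)/(41.6 − 26.3) × (24 − 23) = 24.0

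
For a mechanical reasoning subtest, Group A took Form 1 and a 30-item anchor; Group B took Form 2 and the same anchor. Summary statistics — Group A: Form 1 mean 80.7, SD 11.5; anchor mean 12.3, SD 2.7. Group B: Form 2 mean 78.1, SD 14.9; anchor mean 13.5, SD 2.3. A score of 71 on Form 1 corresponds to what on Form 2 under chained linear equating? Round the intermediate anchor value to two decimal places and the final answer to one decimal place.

55.6

Form 1 → anchor (Group A): v = (2.7/11.5)(71 − 80.7) + 12.3 = 10.02
anchor → Form 2 (Group B): y = (14.9/2.3)(10.02 − 13.5) + 78.1 = 55.6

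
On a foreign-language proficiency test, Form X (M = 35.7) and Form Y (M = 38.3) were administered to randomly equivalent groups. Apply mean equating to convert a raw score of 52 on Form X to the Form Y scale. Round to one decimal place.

Mean equating: y = x + (M_Y − M_X) = 52 + (38.3 − 35.7) = 54.6

54.6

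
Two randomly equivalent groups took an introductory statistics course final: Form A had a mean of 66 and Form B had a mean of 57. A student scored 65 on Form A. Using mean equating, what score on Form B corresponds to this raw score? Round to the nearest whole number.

Mean equating: y = x + (M_Y − M_X) = 65 + (57 − 66) = 56

56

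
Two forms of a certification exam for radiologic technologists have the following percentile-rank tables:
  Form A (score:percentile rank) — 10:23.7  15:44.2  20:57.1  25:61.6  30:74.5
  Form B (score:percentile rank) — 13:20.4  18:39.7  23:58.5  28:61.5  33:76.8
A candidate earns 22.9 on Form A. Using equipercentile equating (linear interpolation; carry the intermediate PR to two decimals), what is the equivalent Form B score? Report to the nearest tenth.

PR of 22.9 on Form A: 57.1 + (22.9 − 20)/(25 − 20) × (61.6 − 57.1) = 59.71
On Form B, PR 59.71 falls between score 23 (PR 58.5) and 28 (PR 61.5).
Interpolate: 23 + (59.71 − 58.5)/(61.5 − 58.5) × (28 − 23) = 25.0

25.0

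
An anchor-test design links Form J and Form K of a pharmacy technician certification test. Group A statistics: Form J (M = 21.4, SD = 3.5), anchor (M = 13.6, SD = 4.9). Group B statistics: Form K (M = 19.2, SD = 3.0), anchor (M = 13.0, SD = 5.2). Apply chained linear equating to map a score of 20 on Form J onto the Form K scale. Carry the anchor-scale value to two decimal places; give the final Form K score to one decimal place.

18.4

Form J → anchor (Group A): v = (4.9/3.5)(20 − 21.4) + 13.6 = 11.64
anchor → Form K (Group B): y = (3.0/5.2)(11.64 − 13.0) + 19.2 = 18.4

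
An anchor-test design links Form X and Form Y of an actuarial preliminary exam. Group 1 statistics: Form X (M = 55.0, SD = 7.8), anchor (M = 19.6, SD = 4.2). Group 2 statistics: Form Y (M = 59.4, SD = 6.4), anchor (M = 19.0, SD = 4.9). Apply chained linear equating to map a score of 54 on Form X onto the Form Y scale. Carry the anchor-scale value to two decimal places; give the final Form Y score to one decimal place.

Form X → anchor (Group 1): v = (4.2/7.8)(54 − 55.0) + 19.6 = 19.06
anchor → Form Y (Group 2): y = (6.4/4.9)(19.06 − 19.0) + 59.4 = 59.5

59.5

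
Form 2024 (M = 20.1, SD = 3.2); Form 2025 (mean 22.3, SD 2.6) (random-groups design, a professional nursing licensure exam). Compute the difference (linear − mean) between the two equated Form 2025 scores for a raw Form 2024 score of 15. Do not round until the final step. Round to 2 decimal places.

0.96

Mean-equated: 15 + (22.3 − 20.1) = 17.20
Linear-equated: (2.6/3.2)(15 − 20.1) + 22.3 = 18.156
Difference = 18.156 − 17.20 = 0.96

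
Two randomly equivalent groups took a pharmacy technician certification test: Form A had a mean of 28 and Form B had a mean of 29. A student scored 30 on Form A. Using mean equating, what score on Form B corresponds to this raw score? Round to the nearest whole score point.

31

Mean equating: y = x + (M_Y − M_X) = 30 + (29 − 28) = 31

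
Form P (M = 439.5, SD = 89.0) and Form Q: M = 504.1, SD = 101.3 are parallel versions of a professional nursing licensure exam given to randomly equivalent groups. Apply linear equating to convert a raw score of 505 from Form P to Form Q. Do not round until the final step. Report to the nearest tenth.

Linear equating: y = (SD_Y/SD_X)(x − M_X) + M_Y
y = (101.3/89.0)(505 − 439.5) + 504.1
y = 1.138202 × 65.5 + 504.1 = 74.5522 + 504.1 = 578.7

578.7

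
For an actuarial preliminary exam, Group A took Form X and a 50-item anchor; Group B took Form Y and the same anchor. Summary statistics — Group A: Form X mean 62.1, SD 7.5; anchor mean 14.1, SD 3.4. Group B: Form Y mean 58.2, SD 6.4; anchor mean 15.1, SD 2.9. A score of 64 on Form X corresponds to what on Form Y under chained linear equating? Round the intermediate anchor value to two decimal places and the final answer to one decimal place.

Form X → anchor (Group A): v = (3.4/7.5)(64 − 62.1) + 14.1 = 14.96
anchor → Form Y (Group B): y = (6.4/2.9)(14.96 − 15.1) + 58.2 = 57.9

57.9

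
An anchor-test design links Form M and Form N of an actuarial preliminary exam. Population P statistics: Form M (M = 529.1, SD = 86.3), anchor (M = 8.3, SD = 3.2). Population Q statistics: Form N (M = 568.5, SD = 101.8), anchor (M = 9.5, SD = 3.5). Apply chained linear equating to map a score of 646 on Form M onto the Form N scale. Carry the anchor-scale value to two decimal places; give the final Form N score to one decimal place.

Form M → anchor (Population P): v = (3.2/86.3)(646 − 529.1) + 8.3 = 12.63
anchor → Form N (Population Q): y = (101.8/3.5)(12.63 − 9.5) + 568.5 = 659.5

659.5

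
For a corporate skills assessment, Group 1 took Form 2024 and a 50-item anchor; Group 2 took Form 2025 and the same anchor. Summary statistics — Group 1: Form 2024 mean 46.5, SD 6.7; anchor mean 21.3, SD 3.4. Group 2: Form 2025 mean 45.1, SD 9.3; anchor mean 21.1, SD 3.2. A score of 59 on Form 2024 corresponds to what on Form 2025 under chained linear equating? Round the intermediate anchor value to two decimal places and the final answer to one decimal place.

Form 2024 → anchor (Group 1): v = (3.4/6.7)(59 − 46.5) + 21.3 = 27.64
anchor → Form 2025 (Group 2): y = (9.3/3.2)(27.64 − 21.1) + 45.1 = 64.1

64.1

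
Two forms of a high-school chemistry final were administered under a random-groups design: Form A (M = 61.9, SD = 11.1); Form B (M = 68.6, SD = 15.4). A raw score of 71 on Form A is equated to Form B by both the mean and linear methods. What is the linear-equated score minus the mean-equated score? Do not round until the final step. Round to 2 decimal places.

Mean-equated: 71 + (68.6 − 61.9) = 77.70
Linear-equated: (15.4/11.1)(71 − 61.9) + 68.6 = 81.225
Difference = 81.225 − 77.70 = 3.53

3.53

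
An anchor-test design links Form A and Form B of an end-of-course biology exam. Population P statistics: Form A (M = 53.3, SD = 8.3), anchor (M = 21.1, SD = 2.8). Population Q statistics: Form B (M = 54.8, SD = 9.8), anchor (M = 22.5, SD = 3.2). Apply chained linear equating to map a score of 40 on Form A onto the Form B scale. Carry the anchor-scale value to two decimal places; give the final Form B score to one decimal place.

36.8

Form A → anchor (Population P): v = (2.8/8.3)(40 − 53.3) + 21.1 = 16.61
anchor → Form B (Population Q): y = (9.8/3.2)(16.61 − 22.5) + 54.8 = 36.8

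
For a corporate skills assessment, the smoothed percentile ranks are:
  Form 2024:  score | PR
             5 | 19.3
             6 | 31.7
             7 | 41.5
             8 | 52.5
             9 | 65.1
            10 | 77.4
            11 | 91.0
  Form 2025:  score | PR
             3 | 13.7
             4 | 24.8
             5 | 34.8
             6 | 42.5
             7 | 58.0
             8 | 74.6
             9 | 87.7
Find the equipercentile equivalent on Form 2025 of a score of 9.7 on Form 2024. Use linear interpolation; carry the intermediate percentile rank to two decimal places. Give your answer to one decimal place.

7.9

PR of 9.7 on Form 2024: 65.1 + (9.7 − 9)/(10 − 9) × (77.4 − 65.1) = 73.71
On Form 2025, PR 73.71 falls between score 7 (PR 58.0) and 8 (PR 74.6).
Interpolate: 7 + (73.71 − 58.0)/(74.6 − 58.0) × (8 − 7) = 7.9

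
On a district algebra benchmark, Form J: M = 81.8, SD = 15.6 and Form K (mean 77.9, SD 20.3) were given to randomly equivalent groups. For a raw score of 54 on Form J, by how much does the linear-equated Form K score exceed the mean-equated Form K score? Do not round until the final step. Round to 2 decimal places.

Mean-equated: 54 + (77.9 − 81.8) = 50.10
Linear-equated: (20.3/15.6)(54 − 81.8) + 77.9 = 41.724
Difference = 41.724 − 50.10 = -8.38

-8.38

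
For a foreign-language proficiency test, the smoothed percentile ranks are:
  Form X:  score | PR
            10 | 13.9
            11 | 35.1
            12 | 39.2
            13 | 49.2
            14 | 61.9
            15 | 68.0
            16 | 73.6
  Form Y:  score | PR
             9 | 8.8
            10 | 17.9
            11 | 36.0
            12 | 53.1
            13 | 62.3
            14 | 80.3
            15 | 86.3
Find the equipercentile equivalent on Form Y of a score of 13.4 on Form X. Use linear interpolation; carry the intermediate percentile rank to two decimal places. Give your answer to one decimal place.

12.1

PR of 13.4 on Form X: 49.2 + (13.4 − 13)/(14 − 13) × (61.9 − 49.2) = 54.28
On Form Y, PR 54.28 falls between score 12 (PR 53.1) and 13 (PR 62.3).
Interpolate: 12 + (54.28 − 53.1)/(62.3 − 53.1) × (13 − 12) = 12.1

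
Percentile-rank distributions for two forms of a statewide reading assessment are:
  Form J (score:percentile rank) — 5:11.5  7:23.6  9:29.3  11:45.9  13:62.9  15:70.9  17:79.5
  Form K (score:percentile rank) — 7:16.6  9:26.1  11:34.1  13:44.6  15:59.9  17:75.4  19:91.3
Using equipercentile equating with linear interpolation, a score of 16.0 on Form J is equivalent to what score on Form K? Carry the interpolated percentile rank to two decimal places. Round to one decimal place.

PR of 16.0 on Form J: 70.9 + (16.0 − 15)/(17 − 15) × (79.5 − 70.9) = 75.20
On Form K, PR 75.20 falls between score 15 (PR 59.9) and 17 (PR 75.4).
Interpolate: 15 + (75.20 − 59.9)/(75.4 − 59.9) × (17 − 15) = 17.0

17.0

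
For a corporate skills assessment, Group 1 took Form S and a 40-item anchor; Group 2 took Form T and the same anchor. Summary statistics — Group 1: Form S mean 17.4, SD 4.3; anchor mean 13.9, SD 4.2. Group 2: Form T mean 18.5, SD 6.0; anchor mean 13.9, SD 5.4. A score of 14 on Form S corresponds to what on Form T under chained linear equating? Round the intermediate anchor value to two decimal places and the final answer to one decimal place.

14.8

Form S → anchor (Group 1): v = (4.2/4.3)(14 − 17.4) + 13.9 = 10.58
anchor → Form T (Group 2): y = (6.0/5.4)(10.58 − 13.9) + 18.5 = 14.8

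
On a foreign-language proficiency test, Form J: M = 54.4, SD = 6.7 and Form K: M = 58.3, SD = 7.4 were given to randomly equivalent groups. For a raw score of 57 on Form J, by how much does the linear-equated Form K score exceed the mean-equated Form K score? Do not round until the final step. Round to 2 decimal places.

0.27

Mean-equated: 57 + (58.3 − 54.4) = 60.90
Linear-equated: (7.4/6.7)(57 − 54.4) + 58.3 = 61.172
Difference = 61.172 − 60.90 = 0.27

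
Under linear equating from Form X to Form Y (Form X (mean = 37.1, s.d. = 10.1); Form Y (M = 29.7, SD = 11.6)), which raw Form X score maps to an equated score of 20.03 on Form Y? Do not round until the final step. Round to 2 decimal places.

28.68

Invert y = (SD_Y/SD_X)(x − M_X) + M_Y:
x = (SD_X/SD_Y)(y − M_Y) + M_X = (10.1/11.6)(20.03 − 29.7) + 37.1
x = 0.870690 × -9.670 + 37.1 = 28.68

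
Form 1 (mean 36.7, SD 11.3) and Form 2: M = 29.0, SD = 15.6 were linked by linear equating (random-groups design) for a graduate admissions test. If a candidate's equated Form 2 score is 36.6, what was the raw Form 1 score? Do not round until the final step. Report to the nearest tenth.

Invert y = (SD_Y/SD_X)(x − M_X) + M_Y:
x = (SD_X/SD_Y)(y − M_Y) + M_X = (11.3/15.6)(36.6 − 29.0) + 36.7
x = 0.724359 × 7.600 + 36.7 = 42.2

42.2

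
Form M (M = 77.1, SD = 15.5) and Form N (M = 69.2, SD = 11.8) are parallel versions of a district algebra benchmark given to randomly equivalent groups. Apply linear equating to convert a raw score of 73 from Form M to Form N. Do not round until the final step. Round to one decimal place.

Linear equating: y = (SD_Y/SD_X)(x − M_X) + M_Y
y = (11.8/15.5)(73 − 77.1) + 69.2
y = 0.761290 × -4.1 + 69.2 = -3.1213 + 69.2 = 66.1

66.1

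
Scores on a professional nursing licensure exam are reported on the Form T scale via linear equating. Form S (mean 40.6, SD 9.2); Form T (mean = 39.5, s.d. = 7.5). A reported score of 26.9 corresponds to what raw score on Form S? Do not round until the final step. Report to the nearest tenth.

Invert y = (SD_Y/SD_X)(x − M_X) + M_Y:
x = (SD_X/SD_Y)(y − M_Y) + M_X = (9.2/7.5)(26.9 − 39.5) + 40.6
x = 1.226667 × -12.600 + 40.6 = 25.1

25.1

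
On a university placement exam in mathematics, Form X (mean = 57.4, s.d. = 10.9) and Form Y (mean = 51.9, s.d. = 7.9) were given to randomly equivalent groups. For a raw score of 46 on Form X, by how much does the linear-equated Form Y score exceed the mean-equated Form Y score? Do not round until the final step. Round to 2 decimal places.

Mean-equated: 46 + (51.9 − 57.4) = 40.50
Linear-equated: (7.9/10.9)(46 − 57.4) + 51.9 = 43.638
Difference = 43.638 − 40.50 = 3.14

3.14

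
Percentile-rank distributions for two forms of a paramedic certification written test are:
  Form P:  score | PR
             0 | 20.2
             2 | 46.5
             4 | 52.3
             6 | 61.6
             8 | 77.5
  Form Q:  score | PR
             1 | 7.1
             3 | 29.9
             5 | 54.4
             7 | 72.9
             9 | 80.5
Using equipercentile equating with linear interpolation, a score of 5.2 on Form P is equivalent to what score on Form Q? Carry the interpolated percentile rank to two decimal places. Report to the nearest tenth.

5.4

PR of 5.2 on Form P: 52.3 + (5.2 − 4)/(6 − 4) × (61.6 − 52.3) = 57.88
On Form Q, PR 57.88 falls between score 5 (PR 54.4) and 7 (PR 72.9).
Interpolate: 5 + (57.88 − 54.4)/(72.9 − 54.4) × (7 − 5) = 5.4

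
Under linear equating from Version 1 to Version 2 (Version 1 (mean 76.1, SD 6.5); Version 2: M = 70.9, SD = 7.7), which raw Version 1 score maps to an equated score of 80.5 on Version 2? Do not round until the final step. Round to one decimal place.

Invert y = (SD_Y/SD_X)(x − M_X) + M_Y:
x = (SD_X/SD_Y)(y − M_Y) + M_X = (6.5/7.7)(80.5 − 70.9) + 76.1
x = 0.844156 × 9.600 + 76.1 = 84.2

84.2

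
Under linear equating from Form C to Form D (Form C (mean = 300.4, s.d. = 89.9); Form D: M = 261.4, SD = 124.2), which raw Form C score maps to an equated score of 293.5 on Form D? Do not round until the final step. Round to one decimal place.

Invert y = (SD_Y/SD_X)(x − M_X) + M_Y:
x = (SD_X/SD_Y)(y − M_Y) + M_X = (89.9/124.2)(293.5 − 261.4) + 300.4
x = 0.723833 × 32.100 + 300.4 = 323.6

323.6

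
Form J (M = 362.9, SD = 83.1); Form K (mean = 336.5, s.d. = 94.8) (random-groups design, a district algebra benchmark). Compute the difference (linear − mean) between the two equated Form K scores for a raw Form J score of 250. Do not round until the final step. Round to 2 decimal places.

Mean-equated: 250 + (336.5 − 362.9) = 223.60
Linear-equated: (94.8/83.1)(250 − 362.9) + 336.5 = 207.704
Difference = 207.704 − 223.60 = -15.90

-15.90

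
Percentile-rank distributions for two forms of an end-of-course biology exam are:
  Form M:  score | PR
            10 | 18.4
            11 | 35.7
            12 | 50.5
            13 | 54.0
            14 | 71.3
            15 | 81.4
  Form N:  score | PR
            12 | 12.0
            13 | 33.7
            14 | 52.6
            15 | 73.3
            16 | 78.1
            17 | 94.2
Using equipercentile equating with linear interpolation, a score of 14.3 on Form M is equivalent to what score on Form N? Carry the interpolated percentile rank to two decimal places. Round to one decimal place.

PR of 14.3 on Form M: 71.3 + (14.3 − 14)/(15 − 14) × (81.4 − 71.3) = 74.33
On Form N, PR 74.33 falls between score 15 (PR 73.3) and 16 (PR 78.1).
Interpolate: 15 + (74.33 − 73.3)/(78.1 − 73.3) × (16 − 15) = 15.2

15.2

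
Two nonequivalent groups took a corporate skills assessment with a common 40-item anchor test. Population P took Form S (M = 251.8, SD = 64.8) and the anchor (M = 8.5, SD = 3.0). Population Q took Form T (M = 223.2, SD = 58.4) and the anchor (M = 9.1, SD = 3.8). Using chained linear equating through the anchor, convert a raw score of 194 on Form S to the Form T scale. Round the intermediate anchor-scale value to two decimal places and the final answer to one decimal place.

172.8

Form S → anchor (Population P): v = (3.0/64.8)(194 − 251.8) + 8.5 = 5.82
anchor → Form T (Population Q): y = (58.4/3.8)(5.82 − 9.1) + 223.2 = 172.8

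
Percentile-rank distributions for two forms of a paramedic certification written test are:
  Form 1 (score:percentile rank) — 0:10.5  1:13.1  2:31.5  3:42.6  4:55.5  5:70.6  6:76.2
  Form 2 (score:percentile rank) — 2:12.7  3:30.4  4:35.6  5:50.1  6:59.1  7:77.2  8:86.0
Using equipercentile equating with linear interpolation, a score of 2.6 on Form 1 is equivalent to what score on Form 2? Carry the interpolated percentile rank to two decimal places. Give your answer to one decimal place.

4.2

PR of 2.6 on Form 1: 31.5 + (2.6 − 2)/(3 − 2) × (42.6 − 31.5) = 38.16
On Form 2, PR 38.16 falls between score 4 (PR 35.6) and 5 (PR 50.1).
Interpolate: 4 + (38.16 − 35.6)/(50.1 − 35.6) × (5 − 4) = 4.2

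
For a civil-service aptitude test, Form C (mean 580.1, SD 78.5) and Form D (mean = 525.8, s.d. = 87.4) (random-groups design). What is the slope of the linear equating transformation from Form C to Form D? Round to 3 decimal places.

A = SD_Y / SD_X = 87.4 / 78.5 = 1.113

1.113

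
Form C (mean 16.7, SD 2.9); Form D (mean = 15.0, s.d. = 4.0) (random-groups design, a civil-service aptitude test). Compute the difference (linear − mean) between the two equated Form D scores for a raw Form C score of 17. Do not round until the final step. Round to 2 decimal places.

Mean-equated: 17 + (15.0 − 16.7) = 15.30
Linear-equated: (4.0/2.9)(17 − 16.7) + 15.0 = 15.414
Difference = 15.414 − 15.30 = 0.11

0.11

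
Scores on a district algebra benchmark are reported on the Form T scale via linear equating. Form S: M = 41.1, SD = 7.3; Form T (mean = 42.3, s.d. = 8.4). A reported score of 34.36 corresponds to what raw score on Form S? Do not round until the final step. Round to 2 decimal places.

34.20

Invert y = (SD_Y/SD_X)(x − M_X) + M_Y:
x = (SD_X/SD_Y)(y − M_Y) + M_X = (7.3/8.4)(34.36 − 42.3) + 41.1
x = 0.869048 × -7.940 + 41.1 = 34.20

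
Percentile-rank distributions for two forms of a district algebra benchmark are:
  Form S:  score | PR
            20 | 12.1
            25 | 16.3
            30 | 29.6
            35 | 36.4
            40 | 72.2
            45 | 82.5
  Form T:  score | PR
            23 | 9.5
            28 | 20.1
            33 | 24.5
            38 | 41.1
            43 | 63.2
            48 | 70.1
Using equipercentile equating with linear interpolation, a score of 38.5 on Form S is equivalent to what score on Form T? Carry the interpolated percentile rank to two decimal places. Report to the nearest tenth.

PR of 38.5 on Form S: 36.4 + (38.5 − 35)/(40 − 35) × (72.2 − 36.4) = 61.46
On Form T, PR 61.46 falls between score 38 (PR 41.1) and 43 (PR 63.2).
Interpolate: 38 + (61.46 − 41.1)/(63.2 − 41.1) × (43 − 38) = 42.6

42.6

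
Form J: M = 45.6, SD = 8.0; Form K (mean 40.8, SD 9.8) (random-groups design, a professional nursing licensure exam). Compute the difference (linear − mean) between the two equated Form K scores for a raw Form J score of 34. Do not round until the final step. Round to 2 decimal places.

Mean-equated: 34 + (40.8 − 45.6) = 29.20
Linear-equated: (9.8/8.0)(34 − 45.6) + 40.8 = 26.590
Difference = 26.590 − 29.20 = -2.61

-2.61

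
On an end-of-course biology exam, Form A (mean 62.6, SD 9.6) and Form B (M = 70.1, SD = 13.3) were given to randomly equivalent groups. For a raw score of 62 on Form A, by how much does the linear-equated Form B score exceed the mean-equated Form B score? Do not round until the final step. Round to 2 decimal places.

-0.23

Mean-equated: 62 + (70.1 − 62.6) = 69.50
Linear-equated: (13.3/9.6)(62 − 62.6) + 70.1 = 69.269
Difference = 69.269 − 69.50 = -0.23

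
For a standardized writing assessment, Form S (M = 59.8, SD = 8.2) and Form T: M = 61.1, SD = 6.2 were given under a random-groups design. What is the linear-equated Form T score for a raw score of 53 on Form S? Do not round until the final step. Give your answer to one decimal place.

56.0

Linear equating: y = (SD_Y/SD_X)(x − M_X) + M_Y
y = (6.2/8.2)(53 − 59.8) + 61.1
y = 0.756098 × -6.8 + 61.1 = -5.1415 + 61.1 = 56.0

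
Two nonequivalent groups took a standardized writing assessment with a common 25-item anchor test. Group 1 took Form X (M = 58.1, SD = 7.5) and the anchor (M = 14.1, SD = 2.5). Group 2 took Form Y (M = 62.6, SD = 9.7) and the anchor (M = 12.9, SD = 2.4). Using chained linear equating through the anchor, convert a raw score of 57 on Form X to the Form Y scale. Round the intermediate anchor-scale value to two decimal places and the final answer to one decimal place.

Form X → anchor (Group 1): v = (2.5/7.5)(57 − 58.1) + 14.1 = 13.73
anchor → Form Y (Group 2): y = (9.7/2.4)(13.73 − 12.9) + 62.6 = 66.0

66.0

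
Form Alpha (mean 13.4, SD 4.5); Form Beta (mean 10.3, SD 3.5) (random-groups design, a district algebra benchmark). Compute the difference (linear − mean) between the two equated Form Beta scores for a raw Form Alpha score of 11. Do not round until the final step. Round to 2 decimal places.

0.53

Mean-equated: 11 + (10.3 − 13.4) = 7.90
Linear-equated: (3.5/4.5)(11 − 13.4) + 10.3 = 8.433
Difference = 8.433 − 7.90 = 0.53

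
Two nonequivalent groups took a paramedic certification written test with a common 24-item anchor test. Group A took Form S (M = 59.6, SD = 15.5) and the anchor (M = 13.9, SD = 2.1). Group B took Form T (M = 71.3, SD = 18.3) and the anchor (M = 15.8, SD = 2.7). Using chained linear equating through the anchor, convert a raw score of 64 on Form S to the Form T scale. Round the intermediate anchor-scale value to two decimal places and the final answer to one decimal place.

Form S → anchor (Group A): v = (2.1/15.5)(64 − 59.6) + 13.9 = 14.50
anchor → Form T (Group B): y = (18.3/2.7)(14.50 − 15.8) + 71.3 = 62.5

62.5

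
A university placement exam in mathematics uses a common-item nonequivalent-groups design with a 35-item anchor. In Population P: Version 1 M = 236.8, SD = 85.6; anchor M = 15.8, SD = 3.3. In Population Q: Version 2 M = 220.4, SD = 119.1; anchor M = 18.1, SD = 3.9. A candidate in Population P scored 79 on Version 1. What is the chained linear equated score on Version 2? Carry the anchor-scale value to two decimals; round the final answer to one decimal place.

Version 1 → anchor (Population P): v = (3.3/85.6)(79 − 236.8) + 15.8 = 9.72
anchor → Version 2 (Population Q): y = (119.1/3.9)(9.72 − 18.1) + 220.4 = -35.5

-35.5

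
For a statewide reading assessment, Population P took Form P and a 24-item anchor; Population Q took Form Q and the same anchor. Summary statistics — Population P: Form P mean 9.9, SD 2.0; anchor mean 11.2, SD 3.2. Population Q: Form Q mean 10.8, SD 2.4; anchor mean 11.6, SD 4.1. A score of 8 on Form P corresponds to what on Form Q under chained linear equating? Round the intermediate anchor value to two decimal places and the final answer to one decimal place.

Form P → anchor (Population P): v = (3.2/2.0)(8 − 9.9) + 11.2 = 8.16
anchor → Form Q (Population Q): y = (2.4/4.1)(8.16 − 11.6) + 10.8 = 8.8

8.8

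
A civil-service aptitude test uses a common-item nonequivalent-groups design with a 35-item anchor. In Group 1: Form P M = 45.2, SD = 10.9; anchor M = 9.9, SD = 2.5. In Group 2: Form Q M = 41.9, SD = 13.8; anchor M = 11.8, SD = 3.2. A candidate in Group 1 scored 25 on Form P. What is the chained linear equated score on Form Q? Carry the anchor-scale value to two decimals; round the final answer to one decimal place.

Form P → anchor (Group 1): v = (2.5/10.9)(25 − 45.2) + 9.9 = 5.27
anchor → Form Q (Group 2): y = (13.8/3.2)(5.27 − 11.8) + 41.9 = 13.7

13.7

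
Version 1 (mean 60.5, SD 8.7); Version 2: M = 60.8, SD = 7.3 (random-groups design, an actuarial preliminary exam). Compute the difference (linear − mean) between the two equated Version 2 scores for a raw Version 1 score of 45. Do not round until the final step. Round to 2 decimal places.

Mean-equated: 45 + (60.8 − 60.5) = 45.30
Linear-equated: (7.3/8.7)(45 − 60.5) + 60.8 = 47.794
Difference = 47.794 − 45.30 = 2.49

2.49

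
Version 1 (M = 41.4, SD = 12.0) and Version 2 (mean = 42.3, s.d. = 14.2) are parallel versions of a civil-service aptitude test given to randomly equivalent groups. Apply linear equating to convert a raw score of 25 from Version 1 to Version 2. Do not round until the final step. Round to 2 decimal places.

Linear equating: y = (SD_Y/SD_X)(x − M_X) + M_Y
y = (14.2/12.0)(25 − 41.4) + 42.3
y = 1.183333 × -16.4 + 42.3 = -19.4067 + 42.3 = 22.89

22.89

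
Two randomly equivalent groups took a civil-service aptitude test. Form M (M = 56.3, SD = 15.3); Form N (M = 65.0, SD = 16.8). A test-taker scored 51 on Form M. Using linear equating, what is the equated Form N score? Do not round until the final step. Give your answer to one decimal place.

59.2

Linear equating: y = (SD_Y/SD_X)(x − M_X) + M_Y
y = (16.8/15.3)(51 − 56.3) + 65.0
y = 1.098039 × -5.3 + 65.0 = -5.8196 + 65.0 = 59.2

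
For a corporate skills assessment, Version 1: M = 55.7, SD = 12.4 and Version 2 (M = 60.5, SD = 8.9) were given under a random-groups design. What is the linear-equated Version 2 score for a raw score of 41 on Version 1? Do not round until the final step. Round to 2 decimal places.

49.95

Linear equating: y = (SD_Y/SD_X)(x − M_X) + M_Y
y = (8.9/12.4)(41 − 55.7) + 60.5
y = 0.717742 × -14.7 + 60.5 = -10.5508 + 60.5 = 49.95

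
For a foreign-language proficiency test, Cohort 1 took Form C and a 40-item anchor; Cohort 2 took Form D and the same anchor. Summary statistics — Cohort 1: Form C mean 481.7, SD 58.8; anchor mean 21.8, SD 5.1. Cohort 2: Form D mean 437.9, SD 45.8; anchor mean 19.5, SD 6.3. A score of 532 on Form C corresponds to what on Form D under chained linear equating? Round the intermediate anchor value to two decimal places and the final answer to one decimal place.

Form C → anchor (Cohort 1): v = (5.1/58.8)(532 − 481.7) + 21.8 = 26.16
anchor → Form D (Cohort 2): y = (45.8/6.3)(26.16 − 19.5) + 437.9 = 486.3

486.3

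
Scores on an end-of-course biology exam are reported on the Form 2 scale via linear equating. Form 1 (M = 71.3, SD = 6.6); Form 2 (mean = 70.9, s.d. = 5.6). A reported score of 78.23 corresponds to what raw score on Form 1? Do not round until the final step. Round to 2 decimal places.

79.94

Invert y = (SD_Y/SD_X)(x − M_X) + M_Y:
x = (SD_X/SD_Y)(y − M_Y) + M_X = (6.6/5.6)(78.23 − 70.9) + 71.3
x = 1.178571 × 7.330 + 71.3 = 79.94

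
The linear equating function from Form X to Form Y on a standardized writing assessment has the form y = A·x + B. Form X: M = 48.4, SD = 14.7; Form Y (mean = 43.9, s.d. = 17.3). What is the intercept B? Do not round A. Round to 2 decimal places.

-13.06

A = SD_Y / SD_X = 17.3 / 14.7 = 1.176871
B = M_Y − A·M_X = 43.9 − 1.176871 × 48.4 = -13.06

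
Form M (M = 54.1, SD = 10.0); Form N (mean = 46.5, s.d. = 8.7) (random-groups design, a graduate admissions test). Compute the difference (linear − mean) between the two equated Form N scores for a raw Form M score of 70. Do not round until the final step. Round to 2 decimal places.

Mean-equated: 70 + (46.5 − 54.1) = 62.40
Linear-equated: (8.7/10.0)(70 − 54.1) + 46.5 = 60.333
Difference = 60.333 − 62.40 = -2.07

-2.07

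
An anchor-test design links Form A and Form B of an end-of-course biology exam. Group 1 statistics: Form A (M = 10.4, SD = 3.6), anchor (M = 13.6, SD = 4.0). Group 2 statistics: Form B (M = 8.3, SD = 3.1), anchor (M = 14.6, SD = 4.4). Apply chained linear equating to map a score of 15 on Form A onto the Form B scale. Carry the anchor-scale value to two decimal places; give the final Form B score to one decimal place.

11.2

Form A → anchor (Group 1): v = (4.0/3.6)(15 − 10.4) + 13.6 = 18.71
anchor → Form B (Group 2): y = (3.1/4.4)(18.71 − 14.6) + 8.3 = 11.2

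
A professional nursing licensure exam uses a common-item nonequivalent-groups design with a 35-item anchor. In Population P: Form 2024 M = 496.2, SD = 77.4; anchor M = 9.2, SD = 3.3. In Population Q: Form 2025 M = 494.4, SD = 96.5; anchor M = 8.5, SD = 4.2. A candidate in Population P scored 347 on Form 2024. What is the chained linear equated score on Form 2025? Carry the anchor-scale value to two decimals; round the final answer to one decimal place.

Form 2024 → anchor (Population P): v = (3.3/77.4)(347 − 496.2) + 9.2 = 2.84
anchor → Form 2025 (Population Q): y = (96.5/4.2)(2.84 − 8.5) + 494.4 = 364.4

364.4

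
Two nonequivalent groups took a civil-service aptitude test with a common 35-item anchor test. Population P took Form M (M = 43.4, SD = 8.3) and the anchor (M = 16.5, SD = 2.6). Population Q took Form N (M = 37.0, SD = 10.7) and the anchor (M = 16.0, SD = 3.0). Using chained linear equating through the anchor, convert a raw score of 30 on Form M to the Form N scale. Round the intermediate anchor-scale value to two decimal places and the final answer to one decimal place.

Form M → anchor (Population P): v = (2.6/8.3)(30 − 43.4) + 16.5 = 12.30
anchor → Form N (Population Q): y = (10.7/3.0)(12.30 − 16.0) + 37.0 = 23.8

23.8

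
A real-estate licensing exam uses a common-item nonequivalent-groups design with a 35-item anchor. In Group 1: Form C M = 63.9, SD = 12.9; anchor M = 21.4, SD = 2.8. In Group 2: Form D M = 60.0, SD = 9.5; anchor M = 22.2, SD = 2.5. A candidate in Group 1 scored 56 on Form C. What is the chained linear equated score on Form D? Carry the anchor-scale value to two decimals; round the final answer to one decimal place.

50.5

Form C → anchor (Group 1): v = (2.8/12.9)(56 − 63.9) + 21.4 = 19.69
anchor → Form D (Group 2): y = (9.5/2.5)(19.69 − 22.2) + 60.0 = 50.5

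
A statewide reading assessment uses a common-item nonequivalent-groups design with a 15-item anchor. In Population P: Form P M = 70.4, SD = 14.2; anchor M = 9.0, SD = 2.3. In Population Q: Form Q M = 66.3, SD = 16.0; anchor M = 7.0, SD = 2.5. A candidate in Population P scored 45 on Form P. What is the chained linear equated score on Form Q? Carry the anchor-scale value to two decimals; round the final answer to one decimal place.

52.8

Form P → anchor (Population P): v = (2.3/14.2)(45 − 70.4) + 9.0 = 4.89
anchor → Form Q (Population Q): y = (16.0/2.5)(4.89 − 7.0) + 66.3 = 52.8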